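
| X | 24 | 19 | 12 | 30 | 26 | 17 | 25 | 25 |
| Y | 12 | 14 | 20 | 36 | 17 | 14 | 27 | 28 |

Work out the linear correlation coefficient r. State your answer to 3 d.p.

0.553

n = 8, ΣX = 178, ΣY = 168, ΣX² = 4196, ΣY² = 4034, ΣXY = 3929
nΣXY − ΣXΣY = 31432 − 29904 = 1528
nΣX² − (ΣX)² = 33568 − 31684 = 1884; nΣY² − (ΣY)² = 32272 − 28224 = 4048
r = 1528 / √(1884 × 4048) = 1528 / 2761.5995 ≈ 0.553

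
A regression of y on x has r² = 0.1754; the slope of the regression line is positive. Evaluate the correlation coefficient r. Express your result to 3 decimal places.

0.419

|r| = √0.1754 = 0.419
The association is positive, so r = 0.419.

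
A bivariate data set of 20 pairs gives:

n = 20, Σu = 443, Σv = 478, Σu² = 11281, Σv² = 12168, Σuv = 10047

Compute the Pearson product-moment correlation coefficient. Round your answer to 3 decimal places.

r = (nΣuv − ΣuΣv) / √[(nΣu² − (Σu)²)(nΣv² − (Σv)²)]
Numerator: 20×10047 − 443×478 = -10814
Denominator: √[(225620 − 196249)(243360 − 228484)] = √[29371 × 14876] = 20902.7031
r = -10814 / 20902.7031 ≈ -0.517

-0.517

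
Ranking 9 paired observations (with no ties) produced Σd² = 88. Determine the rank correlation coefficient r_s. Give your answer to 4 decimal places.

0.2667

ρ = 1 − 6Σd² / [n(n²−1)] = 1 − 6×88 / (9×80)
  = 1 − 528/720 = 1 − 0.73333 ≈ 0.2667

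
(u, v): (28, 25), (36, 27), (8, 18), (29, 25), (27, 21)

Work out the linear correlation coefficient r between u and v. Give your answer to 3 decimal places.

n = 5, Σu = 128, Σv = 116, Σu² = 3714, Σv² = 2744, Σuv = 3108
nΣuv − ΣuΣv = 15540 − 14848 = 692
nΣu² − (Σu)² = 18570 − 16384 = 2186; nΣv² − (Σv)² = 13720 − 13456 = 264
r = 692 / √(2186 × 264) = 692 / 759.6736 ≈ 0.911

0.911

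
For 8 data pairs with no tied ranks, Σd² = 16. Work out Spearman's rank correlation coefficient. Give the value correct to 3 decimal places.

0.810

ρ = 1 − 6Σd² / [n(n²−1)] = 1 − 6×16 / (8×63)
  = 1 − 96/504 = 1 − 0.1905 ≈ 0.810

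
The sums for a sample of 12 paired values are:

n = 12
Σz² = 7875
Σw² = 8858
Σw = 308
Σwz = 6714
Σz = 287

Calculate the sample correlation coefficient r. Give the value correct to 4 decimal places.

-0.6647

r = (nΣwz − ΣwΣz) / √[(nΣw² − (Σw)²)(nΣz² − (Σz)²)]
Numerator: 12×6714 − 308×287 = -7828
Denominator: √[(106296 − 94864)(94500 − 82369)] = √[11432 × 12131] = 11776.3149
r = -7828 / 11776.3149 ≈ -0.6647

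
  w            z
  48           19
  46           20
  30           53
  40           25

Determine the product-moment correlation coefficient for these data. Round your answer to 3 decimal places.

-0.964

n = 4, Σw = 164, Σz = 117, Σw² = 6920, Σz² = 4195, Σwz = 4422
nΣwz − ΣwΣz = 17688 − 19188 = -1500
nΣw² − (Σw)² = 27680 − 26896 = 784; nΣz² − (Σz)² = 16780 − 13689 = 3091
r = -1500 / √(784 × 3091) = -1500 / 1556.7093 ≈ -0.964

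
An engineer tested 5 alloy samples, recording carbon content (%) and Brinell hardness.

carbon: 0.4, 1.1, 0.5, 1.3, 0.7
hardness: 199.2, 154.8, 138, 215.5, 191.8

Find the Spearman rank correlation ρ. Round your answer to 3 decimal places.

Rank carbon: 1, 4, 2, 5, 3
Rank hardness: 4, 2, 1, 5, 3
d = rank(carbon) − rank(hardness): -3, 2, 1, 0, 0; Σd² = 14
ρ = 1 − 6Σd² / [n(n²−1)] = 1 − 6×14 / (5×24) = 1 − 84/120 ≈ 0.300

0.300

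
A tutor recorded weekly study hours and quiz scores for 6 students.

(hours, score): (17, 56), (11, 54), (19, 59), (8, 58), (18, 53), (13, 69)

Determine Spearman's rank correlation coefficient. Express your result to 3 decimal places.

-0.029

Rank hours: 4, 2, 6, 1, 5, 3
Rank score: 3, 2, 5, 4, 1, 6
d = rank(hours) − rank(score): 1, 0, 1, -3, 4, -3; Σd² = 36
ρ = 1 − 6Σd² / [n(n²−1)] = 1 − 6×36 / (6×35) = 1 − 216/210 ≈ -0.029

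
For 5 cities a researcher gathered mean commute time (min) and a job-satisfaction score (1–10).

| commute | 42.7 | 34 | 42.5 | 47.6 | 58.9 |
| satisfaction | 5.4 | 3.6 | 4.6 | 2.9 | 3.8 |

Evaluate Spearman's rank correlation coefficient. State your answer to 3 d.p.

Rank commute: 3, 1, 2, 4, 5
Rank satisfaction: 5, 2, 4, 1, 3
d = rank(commute) − rank(satisfaction): -2, -1, -2, 3, 2; Σd² = 22
ρ = 1 − 6Σd² / [n(n²−1)] = 1 − 6×22 / (5×24) = 1 − 132/120 ≈ -0.100

-0.100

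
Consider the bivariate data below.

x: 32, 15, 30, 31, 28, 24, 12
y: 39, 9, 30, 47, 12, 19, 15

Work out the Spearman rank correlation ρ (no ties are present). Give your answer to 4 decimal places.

Rank x: 7, 2, 5, 6, 4, 3, 1
Rank y: 6, 1, 5, 7, 2, 4, 3
d = rank(x) − rank(y): 1, 1, 0, -1, 2, -1, -2; Σd² = 12
ρ = 1 − 6Σd² / [n(n²−1)] = 1 − 6×12 / (7×48) = 1 − 72/336 ≈ 0.7857

0.7857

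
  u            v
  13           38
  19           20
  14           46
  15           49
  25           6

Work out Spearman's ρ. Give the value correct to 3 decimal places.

-0.600

Rank u: 1, 4, 2, 3, 5
Rank v: 3, 2, 4, 5, 1
d = rank(u) − rank(v): -2, 2, -2, -2, 4; Σd² = 32
ρ = 1 − 6Σd² / [n(n²−1)] = 1 − 6×32 / (5×24) = 1 − 192/120 ≈ -0.600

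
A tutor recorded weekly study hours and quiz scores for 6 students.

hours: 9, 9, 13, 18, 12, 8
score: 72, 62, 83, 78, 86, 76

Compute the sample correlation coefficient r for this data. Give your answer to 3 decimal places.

n = 6, Σx = 69, Σy = 457, Σx² = 863, Σy² = 35173, Σxy = 5329
nΣxy − ΣxΣy = 31974 − 31533 = 441
nΣx² − (Σx)² = 5178 − 4761 = 417; nΣy² − (Σy)² = 211038 − 208849 = 2189
r = 441 / √(417 × 2189) = 441 / 955.4125 ≈ 0.462

0.462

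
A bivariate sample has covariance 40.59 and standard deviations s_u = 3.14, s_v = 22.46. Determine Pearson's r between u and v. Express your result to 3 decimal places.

r = Cov(u,v) / (s_u · s_v) = 40.59 / (3.14 × 22.46)
  = 40.59 / 70.5244 ≈ 0.576

0.576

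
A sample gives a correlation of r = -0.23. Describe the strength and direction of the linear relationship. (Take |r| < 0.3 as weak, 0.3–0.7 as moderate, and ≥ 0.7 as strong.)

weak negative

r = -0.23 < 0 so the relationship is negative.
|r| = 0.23, which falls in the weak range.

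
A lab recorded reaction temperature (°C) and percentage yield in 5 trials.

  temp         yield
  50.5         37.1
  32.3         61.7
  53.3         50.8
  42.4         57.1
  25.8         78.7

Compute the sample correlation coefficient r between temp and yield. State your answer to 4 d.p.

n = 5, Σx = 204.3, Σy = 285.4, Σx² = 8897.83, Σy² = 17218.04, Σxy = 11025.6
nΣxy − ΣxΣy = 55128 − 58307.22 = -3179.22
nΣx² − (Σx)² = 44489.15 − 41738.49 = 2750.66; nΣy² − (Σy)² = 86090.2 − 81453.16 = 4637.04
r = -3179.22 / √(2750.66 × 4637.04) = -3179.22 / 3571.4031 ≈ -0.8902

-0.8902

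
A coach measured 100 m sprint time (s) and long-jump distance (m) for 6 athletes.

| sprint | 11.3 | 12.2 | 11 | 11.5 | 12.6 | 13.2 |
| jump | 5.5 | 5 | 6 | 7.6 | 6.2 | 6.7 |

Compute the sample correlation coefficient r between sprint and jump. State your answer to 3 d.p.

n = 6, Σx = 71.8, Σy = 37, Σx² = 862.78, Σy² = 232.34, Σxy = 443.11
nΣxy − ΣxΣy = 2658.66 − 2656.6 = 2.06
nΣx² − (Σx)² = 5176.68 − 5155.24 = 21.44; nΣy² − (Σy)² = 1394.04 − 1369 = 25.04
r = 2.06 / √(21.44 × 25.04) = 2.06 / 23.1702 ≈ 0.089

0.089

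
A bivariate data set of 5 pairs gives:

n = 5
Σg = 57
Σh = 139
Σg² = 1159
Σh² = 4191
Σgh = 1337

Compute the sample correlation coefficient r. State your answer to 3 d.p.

r = (nΣgh − ΣgΣh) / √[(nΣg² − (Σg)²)(nΣh² − (Σh)²)]
Numerator: 5×1337 − 57×139 = -1238
Denominator: √[(5795 − 3249)(20955 − 19321)] = √[2546 × 1634] = 2039.6480
r = -1238 / 2039.6480 ≈ -0.607

-0.607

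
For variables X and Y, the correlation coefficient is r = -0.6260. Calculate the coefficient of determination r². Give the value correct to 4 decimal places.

0.3919

r² = (-0.6260)² = 0.3919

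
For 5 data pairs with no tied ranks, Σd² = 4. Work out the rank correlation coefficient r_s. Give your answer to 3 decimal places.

ρ = 1 − 6Σd² / [n(n²−1)] = 1 − 6×4 / (5×24)
  = 1 − 24/120 = 1 − 0.2000 ≈ 0.800

0.800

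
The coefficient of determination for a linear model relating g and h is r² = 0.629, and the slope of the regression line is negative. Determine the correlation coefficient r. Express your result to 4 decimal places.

-0.7931

|r| = √0.629 = 0.7931
The association is negative, so r = −0.7931.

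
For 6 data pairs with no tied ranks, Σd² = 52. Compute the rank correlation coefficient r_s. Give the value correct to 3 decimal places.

-0.486

ρ = 1 − 6Σd² / [n(n²−1)] = 1 − 6×52 / (6×35)
  = 1 − 312/210 = 1 − 1.4857 ≈ -0.486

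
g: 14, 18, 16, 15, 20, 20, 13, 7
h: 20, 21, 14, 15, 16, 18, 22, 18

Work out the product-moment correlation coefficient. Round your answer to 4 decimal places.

-0.1742

n = 8, Σg = 123, Σh = 144, Σg² = 2019, Σh² = 2650, Σgh = 2199
nΣgh − ΣgΣh = 17592 − 17712 = -120
nΣg² − (Σg)² = 16152 − 15129 = 1023; nΣh² − (Σh)² = 21200 − 20736 = 464
r = -120 / √(1023 × 464) = -120 / 688.9644 ≈ -0.1742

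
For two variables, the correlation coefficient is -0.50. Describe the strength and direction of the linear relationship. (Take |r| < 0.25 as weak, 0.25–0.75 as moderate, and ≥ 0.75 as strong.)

moderate negative

r = -0.50 < 0 so the relationship is negative.
|r| = 0.50, which falls in the moderate range.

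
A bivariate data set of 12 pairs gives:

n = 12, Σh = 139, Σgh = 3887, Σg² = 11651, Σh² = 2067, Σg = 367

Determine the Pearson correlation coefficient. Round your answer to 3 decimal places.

-0.824

r = (nΣgh − ΣgΣh) / √[(nΣg² − (Σg)²)(nΣh² − (Σh)²)]
Numerator: 12×3887 − 367×139 = -4369
Denominator: √[(139812 − 134689)(24804 − 19321)] = √[5123 × 5483] = 5299.9442
r = -4369 / 5299.9442 ≈ -0.824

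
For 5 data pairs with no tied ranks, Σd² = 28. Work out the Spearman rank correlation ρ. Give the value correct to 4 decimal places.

ρ = 1 − 6Σd² / [n(n²−1)] = 1 − 6×28 / (5×24)
  = 1 − 168/120 = 1 − 1.40000 ≈ -0.4000

-0.4000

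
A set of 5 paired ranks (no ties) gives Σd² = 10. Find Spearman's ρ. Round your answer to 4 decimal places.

0.5000

ρ = 1 − 6Σd² / [n(n²−1)] = 1 − 6×10 / (5×24)
  = 1 − 60/120 = 1 − 0.50000 ≈ 0.5000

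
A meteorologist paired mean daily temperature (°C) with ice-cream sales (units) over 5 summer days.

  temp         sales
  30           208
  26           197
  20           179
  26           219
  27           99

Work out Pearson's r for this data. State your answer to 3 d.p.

n = 5, Σx = 129, Σy = 902, Σx² = 3381, Σy² = 171876, Σxy = 23309
nΣxy − ΣxΣy = 116545 − 116358 = 187
nΣx² − (Σx)² = 16905 − 16641 = 264; nΣy² − (Σy)² = 859380 − 813604 = 45776
r = 187 / √(264 × 45776) = 187 / 3476.3291 ≈ 0.054

0.054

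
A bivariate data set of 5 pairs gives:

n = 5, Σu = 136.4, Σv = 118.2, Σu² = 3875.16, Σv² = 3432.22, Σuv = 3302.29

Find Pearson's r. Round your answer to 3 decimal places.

r = (nΣuv − ΣuΣv) / √[(nΣu² − (Σu)²)(nΣv² − (Σv)²)]
Numerator: 5×3302.29 − 136.4×118.2 = 388.97
Denominator: √[(19375.8 − 18604.96)(17161.1 − 13971.24)] = √[770.84 × 3189.86] = 1568.0790
r = 388.97 / 1568.0790 ≈ 0.248

0.248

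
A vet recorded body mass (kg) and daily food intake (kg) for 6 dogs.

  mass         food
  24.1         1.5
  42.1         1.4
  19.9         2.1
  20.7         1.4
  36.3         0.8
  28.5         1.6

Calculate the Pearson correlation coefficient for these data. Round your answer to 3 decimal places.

n = 6, Σx = 171.6, Σy = 8.8, Σx² = 5307.66, Σy² = 13.78, Σxy = 240.5
nΣxy − ΣxΣy = 1443 − 1510.08 = -67.08
nΣx² − (Σx)² = 31845.96 − 29446.56 = 2399.4; nΣy² − (Σy)² = 82.68 − 77.44 = 5.24
r = -67.08 / √(2399.4 × 5.24) = -67.08 / 112.1287 ≈ -0.598

-0.598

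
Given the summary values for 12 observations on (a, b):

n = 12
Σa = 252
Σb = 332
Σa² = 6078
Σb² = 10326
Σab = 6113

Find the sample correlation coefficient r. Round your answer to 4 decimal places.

r = (nΣab − ΣaΣb) / √[(nΣa² − (Σa)²)(nΣb² − (Σb)²)]
Numerator: 12×6113 − 252×332 = -10308
Denominator: √[(72936 − 63504)(123912 − 110224)] = √[9432 × 13688] = 11362.4476
r = -10308 / 11362.4476 ≈ -0.9072

-0.9072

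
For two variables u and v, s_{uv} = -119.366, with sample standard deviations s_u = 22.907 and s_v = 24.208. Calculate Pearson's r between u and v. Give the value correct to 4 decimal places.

r = Cov(u,v) / (s_u · s_v) = -119.366 / (22.907 × 24.208)
  = -119.366 / 554.5327 ≈ -0.2153

-0.2153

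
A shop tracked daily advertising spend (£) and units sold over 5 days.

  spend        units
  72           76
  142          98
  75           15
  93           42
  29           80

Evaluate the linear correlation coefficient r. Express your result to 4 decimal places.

n = 5, Σx = 411, Σy = 311, Σx² = 40463, Σy² = 23769, Σxy = 26739
nΣxy − ΣxΣy = 133695 − 127821 = 5874
nΣx² − (Σx)² = 202315 − 168921 = 33394; nΣy² − (Σy)² = 118845 − 96721 = 22124
r = 5874 / √(33394 × 22124) = 5874 / 27181.0385 ≈ 0.2161

0.2161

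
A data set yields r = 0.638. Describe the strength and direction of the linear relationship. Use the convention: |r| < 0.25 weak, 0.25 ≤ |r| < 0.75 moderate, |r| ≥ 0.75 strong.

r = 0.638 > 0 so the relationship is positive.
|r| = 0.638, which falls in the moderate range.

moderate positive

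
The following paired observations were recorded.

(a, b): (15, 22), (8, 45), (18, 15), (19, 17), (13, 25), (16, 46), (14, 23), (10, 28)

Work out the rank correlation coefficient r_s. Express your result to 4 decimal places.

Rank a: 5, 1, 7, 8, 3, 6, 4, 2
Rank b: 3, 7, 1, 2, 5, 8, 4, 6
d = rank(a) − rank(b): 2, -6, 6, 6, -2, -2, 0, -4; Σd² = 136
ρ = 1 − 6Σd² / [n(n²−1)] = 1 − 6×136 / (8×63) = 1 − 816/504 ≈ -0.6190

-0.6190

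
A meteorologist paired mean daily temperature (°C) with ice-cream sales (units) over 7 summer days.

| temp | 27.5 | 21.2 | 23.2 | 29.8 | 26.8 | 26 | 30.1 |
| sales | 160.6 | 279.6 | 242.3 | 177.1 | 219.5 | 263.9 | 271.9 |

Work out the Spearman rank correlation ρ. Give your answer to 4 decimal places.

-0.3929

Rank temp: 5, 1, 2, 6, 4, 3, 7
Rank sales: 1, 7, 4, 2, 3, 5, 6
d = rank(temp) − rank(sales): 4, -6, -2, 4, 1, -2, 1; Σd² = 78
ρ = 1 − 6Σd² / [n(n²−1)] = 1 − 6×78 / (7×48) = 1 − 468/336 ≈ -0.3929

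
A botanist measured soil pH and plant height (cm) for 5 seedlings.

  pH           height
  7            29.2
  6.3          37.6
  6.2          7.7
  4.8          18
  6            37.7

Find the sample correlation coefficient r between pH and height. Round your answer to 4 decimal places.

n = 5, Σx = 30.3, Σy = 130.2, Σx² = 186.17, Σy² = 4070.98, Σxy = 801.62
nΣxy − ΣxΣy = 4008.1 − 3945.06 = 63.04
nΣx² − (Σx)² = 930.85 − 918.09 = 12.76; nΣy² − (Σy)² = 20354.9 − 16952.04 = 3402.86
r = 63.04 / √(12.76 × 3402.86) = 63.04 / 208.3758 ≈ 0.3025

0.3025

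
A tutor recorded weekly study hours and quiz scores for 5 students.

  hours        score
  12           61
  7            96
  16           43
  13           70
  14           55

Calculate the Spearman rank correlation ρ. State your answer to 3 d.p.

Rank hours: 2, 1, 5, 3, 4
Rank score: 3, 5, 1, 4, 2
d = rank(hours) − rank(score): -1, -4, 4, -1, 2; Σd² = 38
ρ = 1 − 6Σd² / [n(n²−1)] = 1 − 6×38 / (5×24) = 1 − 228/120 ≈ -0.900

-0.900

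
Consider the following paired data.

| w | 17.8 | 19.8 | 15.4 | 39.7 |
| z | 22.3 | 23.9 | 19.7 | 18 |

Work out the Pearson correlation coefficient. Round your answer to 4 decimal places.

n = 4, Σw = 92.7, Σz = 83.9, Σw² = 2522.13, Σz² = 1780.59, Σwz = 1888.14
nΣwz − ΣwΣz = 7552.56 − 7777.53 = -224.97
nΣw² − (Σw)² = 10088.52 − 8593.29 = 1495.23; nΣz² − (Σz)² = 7122.36 − 7039.21 = 83.15
r = -224.97 / √(1495.23 × 83.15) = -224.97 / 352.6023 ≈ -0.6380

-0.6380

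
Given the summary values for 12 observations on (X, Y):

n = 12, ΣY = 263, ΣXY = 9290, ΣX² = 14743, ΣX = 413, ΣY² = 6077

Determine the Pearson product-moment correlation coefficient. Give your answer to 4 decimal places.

0.5860

r = (nΣXY − ΣXΣY) / √[(nΣX² − (ΣX)²)(nΣY² − (ΣY)²)]
Numerator: 12×9290 − 413×263 = 2861
Denominator: √[(176916 − 170569)(72924 − 69169)] = √[6347 × 3755] = 4881.9038
r = 2861 / 4881.9038 ≈ 0.5860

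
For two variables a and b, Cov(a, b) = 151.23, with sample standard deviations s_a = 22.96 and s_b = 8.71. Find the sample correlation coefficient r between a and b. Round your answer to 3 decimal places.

0.756

r = Cov(a,b) / (s_a · s_b) = 151.23 / (22.96 × 8.71)
  = 151.23 / 199.9816 ≈ 0.756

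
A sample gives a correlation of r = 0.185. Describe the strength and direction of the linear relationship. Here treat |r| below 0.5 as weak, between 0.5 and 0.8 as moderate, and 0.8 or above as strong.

weak positive

r = 0.185 > 0 so the relationship is positive.
|r| = 0.185, which falls in the weak range.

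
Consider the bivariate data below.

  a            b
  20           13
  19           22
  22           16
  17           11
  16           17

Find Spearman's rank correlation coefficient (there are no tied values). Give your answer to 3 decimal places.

-0.100

Rank a: 4, 3, 5, 2, 1
Rank b: 2, 5, 3, 1, 4
d = rank(a) − rank(b): 2, -2, 2, 1, -3; Σd² = 22
ρ = 1 − 6Σd² / [n(n²−1)] = 1 − 6×22 / (5×24) = 1 − 132/120 ≈ -0.100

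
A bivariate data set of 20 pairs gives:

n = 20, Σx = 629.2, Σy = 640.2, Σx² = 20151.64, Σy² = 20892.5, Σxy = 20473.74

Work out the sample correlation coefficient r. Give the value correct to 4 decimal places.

r = (nΣxy − ΣxΣy) / √[(nΣx² − (Σx)²)(nΣy² − (Σy)²)]
Numerator: 20×20473.74 − 629.2×640.2 = 6660.96
Denominator: √[(403032.8 − 395892.64)(417850 − 409856.04)] = √[7140.16 × 7993.96] = 7555.0085
r = 6660.96 / 7555.0085 ≈ 0.8817

0.8817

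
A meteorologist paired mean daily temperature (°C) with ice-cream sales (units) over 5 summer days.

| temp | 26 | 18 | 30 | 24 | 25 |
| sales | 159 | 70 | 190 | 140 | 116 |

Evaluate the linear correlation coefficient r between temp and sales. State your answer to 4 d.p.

0.9531

n = 5, Σx = 123, Σy = 675, Σx² = 3101, Σy² = 99337, Σxy = 17354
nΣxy − ΣxΣy = 86770 − 83025 = 3745
nΣx² − (Σx)² = 15505 − 15129 = 376; nΣy² − (Σy)² = 496685 − 455625 = 41060
r = 3745 / √(376 × 41060) = 3745 / 3929.1933 ≈ 0.9531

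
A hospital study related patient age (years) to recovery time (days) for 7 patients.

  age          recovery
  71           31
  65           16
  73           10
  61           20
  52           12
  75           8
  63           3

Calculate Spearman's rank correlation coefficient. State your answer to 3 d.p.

-0.214

Rank age: 5, 4, 6, 2, 1, 7, 3
Rank recovery: 7, 5, 3, 6, 4, 2, 1
d = rank(age) − rank(recovery): -2, -1, 3, -4, -3, 5, 2; Σd² = 68
ρ = 1 − 6Σd² / [n(n²−1)] = 1 − 6×68 / (7×48) = 1 − 408/336 ≈ -0.214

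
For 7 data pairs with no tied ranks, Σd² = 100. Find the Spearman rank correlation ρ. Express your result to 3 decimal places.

ρ = 1 − 6Σd² / [n(n²−1)] = 1 − 6×100 / (7×48)
  = 1 − 600/336 = 1 − 1.7857 ≈ -0.786

-0.786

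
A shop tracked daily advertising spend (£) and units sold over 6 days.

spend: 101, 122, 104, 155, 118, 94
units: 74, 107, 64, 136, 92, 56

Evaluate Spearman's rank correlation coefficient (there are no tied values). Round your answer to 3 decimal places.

Rank spend: 2, 5, 3, 6, 4, 1
Rank units: 3, 5, 2, 6, 4, 1
d = rank(spend) − rank(units): -1, 0, 1, 0, 0, 0; Σd² = 2
ρ = 1 − 6Σd² / [n(n²−1)] = 1 − 6×2 / (6×35) = 1 − 12/210 ≈ 0.943

0.943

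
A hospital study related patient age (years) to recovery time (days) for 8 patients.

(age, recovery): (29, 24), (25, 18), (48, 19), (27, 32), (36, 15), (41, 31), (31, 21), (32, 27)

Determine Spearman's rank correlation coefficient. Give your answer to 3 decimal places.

-0.095

Rank age: 3, 1, 8, 2, 6, 7, 4, 5
Rank recovery: 5, 2, 3, 8, 1, 7, 4, 6
d = rank(age) − rank(recovery): -2, -1, 5, -6, 5, 0, 0, -1; Σd² = 92
ρ = 1 − 6Σd² / [n(n²−1)] = 1 − 6×92 / (8×63) = 1 − 552/504 ≈ -0.095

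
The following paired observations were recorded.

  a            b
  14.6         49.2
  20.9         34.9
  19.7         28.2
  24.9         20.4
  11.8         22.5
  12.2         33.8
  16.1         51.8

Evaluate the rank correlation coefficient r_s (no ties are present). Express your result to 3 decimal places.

Rank a: 3, 6, 5, 7, 1, 2, 4
Rank b: 6, 5, 3, 1, 2, 4, 7
d = rank(a) − rank(b): -3, 1, 2, 6, -1, -2, -3; Σd² = 64
ρ = 1 − 6Σd² / [n(n²−1)] = 1 − 6×64 / (7×48) = 1 − 384/336 ≈ -0.143

-0.143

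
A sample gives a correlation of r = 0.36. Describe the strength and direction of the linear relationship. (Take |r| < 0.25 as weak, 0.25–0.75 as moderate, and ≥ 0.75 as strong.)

moderate positive

r = 0.36 > 0 so the relationship is positive.
|r| = 0.36, which falls in the moderate range.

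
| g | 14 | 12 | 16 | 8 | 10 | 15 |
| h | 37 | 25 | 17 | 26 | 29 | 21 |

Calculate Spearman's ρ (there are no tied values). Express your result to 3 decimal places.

Rank g: 4, 3, 6, 1, 2, 5
Rank h: 6, 3, 1, 4, 5, 2
d = rank(g) − rank(h): -2, 0, 5, -3, -3, 3; Σd² = 56
ρ = 1 − 6Σd² / [n(n²−1)] = 1 − 6×56 / (6×35) = 1 − 336/210 ≈ -0.600

-0.600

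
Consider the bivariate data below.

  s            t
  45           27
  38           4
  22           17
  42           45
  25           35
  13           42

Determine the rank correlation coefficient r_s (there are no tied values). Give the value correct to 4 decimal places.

Rank s: 6, 4, 2, 5, 3, 1
Rank t: 3, 1, 2, 6, 4, 5
d = rank(s) − rank(t): 3, 3, 0, -1, -1, -4; Σd² = 36
ρ = 1 − 6Σd² / [n(n²−1)] = 1 − 6×36 / (6×35) = 1 − 216/210 ≈ -0.0286

-0.0286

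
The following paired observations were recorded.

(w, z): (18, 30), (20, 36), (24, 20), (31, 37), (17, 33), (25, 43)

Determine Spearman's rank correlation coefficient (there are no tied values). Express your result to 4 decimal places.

Rank w: 2, 3, 4, 6, 1, 5
Rank z: 2, 4, 1, 5, 3, 6
d = rank(w) − rank(z): 0, -1, 3, 1, -2, -1; Σd² = 16
ρ = 1 − 6Σd² / [n(n²−1)] = 1 − 6×16 / (6×35) = 1 − 96/210 ≈ 0.5429

0.5429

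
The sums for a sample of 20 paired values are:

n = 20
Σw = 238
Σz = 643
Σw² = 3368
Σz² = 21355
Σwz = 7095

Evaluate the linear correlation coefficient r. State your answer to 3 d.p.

-0.921

r = (nΣwz − ΣwΣz) / √[(nΣw² − (Σw)²)(nΣz² − (Σz)²)]
Numerator: 20×7095 − 238×643 = -11134
Denominator: √[(67360 − 56644)(427100 − 413449)] = √[10716 × 13651] = 12094.7971
r = -11134 / 12094.7971 ≈ -0.921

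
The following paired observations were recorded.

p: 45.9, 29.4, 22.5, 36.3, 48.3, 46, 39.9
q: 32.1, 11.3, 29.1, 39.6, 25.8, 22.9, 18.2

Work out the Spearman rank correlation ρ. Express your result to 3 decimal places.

Rank p: 5, 2, 1, 3, 7, 6, 4
Rank q: 6, 1, 5, 7, 4, 3, 2
d = rank(p) − rank(q): -1, 1, -4, -4, 3, 3, 2; Σd² = 56
ρ = 1 − 6Σd² / [n(n²−1)] = 1 − 6×56 / (7×48) = 1 − 336/336 ≈ 0.000

0.000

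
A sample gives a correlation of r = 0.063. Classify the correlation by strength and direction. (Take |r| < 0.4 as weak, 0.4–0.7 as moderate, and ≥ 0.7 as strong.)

weak positive

r = 0.063 > 0 so the relationship is positive.
|r| = 0.063, which falls in the weak range.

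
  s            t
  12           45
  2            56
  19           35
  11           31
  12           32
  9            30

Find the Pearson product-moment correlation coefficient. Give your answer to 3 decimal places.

n = 6, Σs = 65, Σt = 229, Σs² = 855, Σt² = 9271, Σst = 2312
nΣst − ΣsΣt = 13872 − 14885 = -1013
nΣs² − (Σs)² = 5130 − 4225 = 905; nΣt² − (Σt)² = 55626 − 52441 = 3185
r = -1013 / √(905 × 3185) = -1013 / 1697.7706 ≈ -0.597

-0.597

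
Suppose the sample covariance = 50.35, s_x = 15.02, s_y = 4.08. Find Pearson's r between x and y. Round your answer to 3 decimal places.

r = Cov(x,y) / (s_x · s_y) = 50.35 / (15.02 × 4.08)
  = 50.35 / 61.2816 ≈ 0.822

0.822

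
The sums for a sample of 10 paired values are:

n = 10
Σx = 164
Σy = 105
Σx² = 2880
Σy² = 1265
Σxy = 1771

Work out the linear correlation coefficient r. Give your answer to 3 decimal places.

r = (nΣxy − ΣxΣy) / √[(nΣx² − (Σx)²)(nΣy² − (Σy)²)]
Numerator: 10×1771 − 164×105 = 490
Denominator: √[(28800 − 26896)(12650 − 11025)] = √[1904 × 1625] = 1758.9770
r = 490 / 1758.9770 ≈ 0.279

0.279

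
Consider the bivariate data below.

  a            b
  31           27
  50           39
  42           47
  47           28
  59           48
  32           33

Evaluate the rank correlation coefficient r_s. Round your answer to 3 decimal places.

Rank a: 1, 5, 3, 4, 6, 2
Rank b: 1, 4, 5, 2, 6, 3
d = rank(a) − rank(b): 0, 1, -2, 2, 0, -1; Σd² = 10
ρ = 1 − 6Σd² / [n(n²−1)] = 1 − 6×10 / (6×35) = 1 − 60/210 ≈ 0.714

0.714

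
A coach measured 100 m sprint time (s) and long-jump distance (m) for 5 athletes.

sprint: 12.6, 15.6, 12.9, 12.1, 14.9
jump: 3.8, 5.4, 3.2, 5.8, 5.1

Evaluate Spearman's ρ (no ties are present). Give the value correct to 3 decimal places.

-0.100

Rank sprint: 2, 5, 3, 1, 4
Rank jump: 2, 4, 1, 5, 3
d = rank(sprint) − rank(jump): 0, 1, 2, -4, 1; Σd² = 22
ρ = 1 − 6Σd² / [n(n²−1)] = 1 − 6×22 / (5×24) = 1 − 132/120 ≈ -0.100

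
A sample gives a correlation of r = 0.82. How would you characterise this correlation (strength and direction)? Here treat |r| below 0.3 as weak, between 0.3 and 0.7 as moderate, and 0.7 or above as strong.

r = 0.82 > 0 so the relationship is positive.
|r| = 0.82, which falls in the strong range.

strong positive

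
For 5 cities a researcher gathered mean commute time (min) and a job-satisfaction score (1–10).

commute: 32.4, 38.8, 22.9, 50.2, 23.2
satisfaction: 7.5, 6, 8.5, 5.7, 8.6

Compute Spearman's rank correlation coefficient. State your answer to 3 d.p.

-0.900

Rank commute: 3, 4, 1, 5, 2
Rank satisfaction: 3, 2, 4, 1, 5
d = rank(commute) − rank(satisfaction): 0, 2, -3, 4, -3; Σd² = 38
ρ = 1 − 6Σd² / [n(n²−1)] = 1 − 6×38 / (5×24) = 1 − 228/120 ≈ -0.900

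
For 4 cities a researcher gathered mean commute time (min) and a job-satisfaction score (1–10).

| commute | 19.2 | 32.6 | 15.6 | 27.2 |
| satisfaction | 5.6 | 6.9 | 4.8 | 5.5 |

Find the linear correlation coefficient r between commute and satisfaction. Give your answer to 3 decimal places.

0.877

n = 4, Σx = 94.6, Σy = 22.8, Σx² = 2414.6, Σy² = 132.26, Σxy = 556.94
nΣxy − ΣxΣy = 2227.76 − 2156.88 = 70.88
nΣx² − (Σx)² = 9658.4 − 8949.16 = 709.24; nΣy² − (Σy)² = 529.04 − 519.84 = 9.2
r = 70.88 / √(709.24 × 9.2) = 70.88 / 80.7775 ≈ 0.877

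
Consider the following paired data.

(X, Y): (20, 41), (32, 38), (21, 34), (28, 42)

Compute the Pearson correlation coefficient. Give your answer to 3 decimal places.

n = 4, ΣX = 101, ΣY = 155, ΣX² = 2649, ΣY² = 6045, ΣXY = 3926
nΣXY − ΣXΣY = 15704 − 15655 = 49
nΣX² − (ΣX)² = 10596 − 10201 = 395; nΣY² − (ΣY)² = 24180 − 24025 = 155
r = 49 / √(395 × 155) = 49 / 247.4369 ≈ 0.198

0.198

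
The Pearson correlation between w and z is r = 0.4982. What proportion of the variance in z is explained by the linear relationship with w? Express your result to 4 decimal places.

0.2482

r² = (0.4982)² = 0.2482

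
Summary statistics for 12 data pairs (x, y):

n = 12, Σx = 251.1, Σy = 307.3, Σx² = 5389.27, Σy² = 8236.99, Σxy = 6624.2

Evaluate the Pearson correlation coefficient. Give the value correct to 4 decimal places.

0.8707

r = (nΣxy − ΣxΣy) / √[(nΣx² − (Σx)²)(nΣy² − (Σy)²)]
Numerator: 12×6624.2 − 251.1×307.3 = 2327.37
Denominator: √[(64671.24 − 63051.21)(98843.88 − 94433.29)] = √[1620.03 × 4410.59] = 2673.0672
r = 2327.37 / 2673.0672 ≈ 0.8707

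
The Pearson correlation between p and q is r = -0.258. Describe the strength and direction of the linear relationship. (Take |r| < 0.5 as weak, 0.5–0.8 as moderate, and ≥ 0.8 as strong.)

r = -0.258 < 0 so the relationship is negative.
|r| = 0.258, which falls in the weak range.

weak negative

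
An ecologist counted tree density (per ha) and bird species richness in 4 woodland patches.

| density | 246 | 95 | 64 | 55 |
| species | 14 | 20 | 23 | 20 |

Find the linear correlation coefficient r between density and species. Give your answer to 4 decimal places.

-0.9317

n = 4, Σx = 460, Σy = 77, Σx² = 76662, Σy² = 1525, Σxy = 7916
nΣxy − ΣxΣy = 31664 − 35420 = -3756
nΣx² − (Σx)² = 306648 − 211600 = 95048; nΣy² − (Σy)² = 6100 − 5929 = 171
r = -3756 / √(95048 × 171) = -3756 / 4031.5268 ≈ -0.9317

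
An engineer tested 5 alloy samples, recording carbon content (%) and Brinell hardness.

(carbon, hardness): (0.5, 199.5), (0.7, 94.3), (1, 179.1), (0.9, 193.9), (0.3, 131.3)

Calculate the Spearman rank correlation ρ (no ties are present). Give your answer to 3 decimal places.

0.100

Rank carbon: 2, 3, 5, 4, 1
Rank hardness: 5, 1, 3, 4, 2
d = rank(carbon) − rank(hardness): -3, 2, 2, 0, -1; Σd² = 18
ρ = 1 − 6Σd² / [n(n²−1)] = 1 − 6×18 / (5×24) = 1 − 108/120 ≈ 0.100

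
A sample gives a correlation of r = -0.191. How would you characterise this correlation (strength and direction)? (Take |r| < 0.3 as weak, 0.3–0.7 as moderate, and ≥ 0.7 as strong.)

weak negative

r = -0.191 < 0 so the relationship is negative.
|r| = 0.191, which falls in the weak range.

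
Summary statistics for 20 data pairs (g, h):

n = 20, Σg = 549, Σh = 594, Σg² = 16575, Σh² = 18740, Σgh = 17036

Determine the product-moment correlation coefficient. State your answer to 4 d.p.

0.5684

r = (nΣgh − ΣgΣh) / √[(nΣg² − (Σg)²)(nΣh² − (Σh)²)]
Numerator: 20×17036 − 549×594 = 14614
Denominator: √[(331500 − 301401)(374800 − 352836)] = √[30099 × 21964] = 25711.7568
r = 14614 / 25711.7568 ≈ 0.5684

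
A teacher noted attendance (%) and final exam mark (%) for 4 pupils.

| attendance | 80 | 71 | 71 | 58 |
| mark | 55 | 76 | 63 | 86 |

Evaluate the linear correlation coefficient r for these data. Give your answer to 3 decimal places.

n = 4, Σx = 280, Σy = 280, Σx² = 19846, Σy² = 20166, Σxy = 19257
nΣxy − ΣxΣy = 77028 − 78400 = -1372
nΣx² − (Σx)² = 79384 − 78400 = 984; nΣy² − (Σy)² = 80664 − 78400 = 2264
r = -1372 / √(984 × 2264) = -1372 / 1492.5736 ≈ -0.919

-0.919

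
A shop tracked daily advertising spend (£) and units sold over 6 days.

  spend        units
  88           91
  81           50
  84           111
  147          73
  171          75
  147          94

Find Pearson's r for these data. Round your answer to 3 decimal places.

n = 6, Σx = 718, Σy = 494, Σx² = 93820, Σy² = 42892, Σxy = 58756
nΣxy − ΣxΣy = 352536 − 354692 = -2156
nΣx² − (Σx)² = 562920 − 515524 = 47396; nΣy² − (Σy)² = 257352 − 244036 = 13316
r = -2156 / √(47396 × 13316) = -2156 / 25122.2040 ≈ -0.086

-0.086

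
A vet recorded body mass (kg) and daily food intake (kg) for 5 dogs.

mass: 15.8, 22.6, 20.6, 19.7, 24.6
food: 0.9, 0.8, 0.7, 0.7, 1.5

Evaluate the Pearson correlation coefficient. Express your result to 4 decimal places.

0.5357

n = 5, Σx = 103.3, Σy = 4.6, Σx² = 2178.01, Σy² = 4.68, Σxy = 97.41
nΣxy − ΣxΣy = 487.05 − 475.18 = 11.87
nΣx² − (Σx)² = 10890.05 − 10670.89 = 219.16; nΣy² − (Σy)² = 23.4 − 21.16 = 2.24
r = 11.87 / √(219.16 × 2.24) = 11.87 / 22.1567 ≈ 0.5357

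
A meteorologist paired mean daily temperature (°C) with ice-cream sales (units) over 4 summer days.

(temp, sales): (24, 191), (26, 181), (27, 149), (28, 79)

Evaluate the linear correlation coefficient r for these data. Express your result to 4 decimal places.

n = 4, Σx = 105, Σy = 600, Σx² = 2765, Σy² = 97684, Σxy = 15525
nΣxy − ΣxΣy = 62100 − 63000 = -900
nΣx² − (Σx)² = 11060 − 11025 = 35; nΣy² − (Σy)² = 390736 − 360000 = 30736
r = -900 / √(35 × 30736) = -900 / 1037.1885 ≈ -0.8677

-0.8677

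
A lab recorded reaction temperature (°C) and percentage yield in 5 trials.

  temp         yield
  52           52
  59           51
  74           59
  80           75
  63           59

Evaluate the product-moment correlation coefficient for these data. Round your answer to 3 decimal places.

0.870

n = 5, Σx = 328, Σy = 296, Σx² = 22030, Σy² = 17892, Σxy = 19796
nΣxy − ΣxΣy = 98980 − 97088 = 1892
nΣx² − (Σx)² = 110150 − 107584 = 2566; nΣy² − (Σy)² = 89460 − 87616 = 1844
r = 1892 / √(2566 × 1844) = 1892 / 2175.2480 ≈ 0.870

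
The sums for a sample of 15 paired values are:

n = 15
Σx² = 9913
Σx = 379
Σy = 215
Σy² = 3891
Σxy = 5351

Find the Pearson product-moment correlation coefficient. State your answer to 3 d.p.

-0.156

r = (nΣxy − ΣxΣy) / √[(nΣx² − (Σx)²)(nΣy² − (Σy)²)]
Numerator: 15×5351 − 379×215 = -1220
Denominator: √[(148695 − 143641)(58365 − 46225)] = √[5054 × 12140] = 7832.9790
r = -1220 / 7832.9790 ≈ -0.156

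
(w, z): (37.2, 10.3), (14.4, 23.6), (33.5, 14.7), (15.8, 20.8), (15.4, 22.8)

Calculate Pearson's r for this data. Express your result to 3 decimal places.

-0.977

n = 5, Σw = 116.3, Σz = 92.2, Σw² = 3200.25, Σz² = 1831.62, Σwz = 1895.21
nΣwz − ΣwΣz = 9476.05 − 10722.86 = -1246.81
nΣw² − (Σw)² = 16001.25 − 13525.69 = 2475.56; nΣz² − (Σz)² = 9158.1 − 8500.84 = 657.26
r = -1246.81 / √(2475.56 × 657.26) = -1246.81 / 1275.5730 ≈ -0.977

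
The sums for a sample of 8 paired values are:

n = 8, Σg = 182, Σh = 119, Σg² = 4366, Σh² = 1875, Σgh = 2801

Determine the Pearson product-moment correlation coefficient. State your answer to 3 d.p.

0.610

r = (nΣgh − ΣgΣh) / √[(nΣg² − (Σg)²)(nΣh² − (Σh)²)]
Numerator: 8×2801 − 182×119 = 750
Denominator: √[(34928 − 33124)(15000 − 14161)] = √[1804 × 839] = 1230.2666
r = 750 / 1230.2666 ≈ 0.610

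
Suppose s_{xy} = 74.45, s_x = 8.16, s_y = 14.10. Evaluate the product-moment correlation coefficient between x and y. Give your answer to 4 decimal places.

r = Cov(x,y) / (s_x · s_y) = 74.45 / (8.16 × 14.10)
  = 74.45 / 115.0560 ≈ 0.6471

0.6471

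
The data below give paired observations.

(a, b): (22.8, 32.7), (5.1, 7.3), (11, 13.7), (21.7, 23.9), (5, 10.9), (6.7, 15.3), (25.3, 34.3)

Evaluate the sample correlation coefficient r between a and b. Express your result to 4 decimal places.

n = 7, Σa = 97.6, Σb = 138.1, Σa² = 1847.72, Σb² = 3410.87, Σab = 2476.92
nΣab − ΣaΣb = 17338.44 − 13478.56 = 3859.88
nΣa² − (Σa)² = 12934.04 − 9525.76 = 3408.28; nΣb² − (Σb)² = 23876.09 − 19071.61 = 4804.48
r = 3859.88 / √(3408.28 × 4804.48) = 3859.88 / 4046.6051 ≈ 0.9539

0.9539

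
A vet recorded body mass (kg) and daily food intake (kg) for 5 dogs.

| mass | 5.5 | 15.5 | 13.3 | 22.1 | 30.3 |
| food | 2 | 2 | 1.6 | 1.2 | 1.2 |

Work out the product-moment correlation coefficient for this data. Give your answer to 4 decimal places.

-0.8386

n = 5, Σx = 86.7, Σy = 8, Σx² = 1853.89, Σy² = 13.44, Σxy = 126.16
nΣxy − ΣxΣy = 630.8 − 693.6 = -62.8
nΣx² − (Σx)² = 9269.45 − 7516.89 = 1752.56; nΣy² − (Σy)² = 67.2 − 64 = 3.2
r = -62.8 / √(1752.56 × 3.2) = -62.8 / 74.8879 ≈ -0.8386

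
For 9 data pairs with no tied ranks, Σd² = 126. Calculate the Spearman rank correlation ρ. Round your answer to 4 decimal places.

ρ = 1 − 6Σd² / [n(n²−1)] = 1 − 6×126 / (9×80)
  = 1 − 756/720 = 1 − 1.05000 ≈ -0.0500

-0.0500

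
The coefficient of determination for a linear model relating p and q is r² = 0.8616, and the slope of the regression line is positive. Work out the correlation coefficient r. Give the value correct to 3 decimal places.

|r| = √0.8616 = 0.928
The association is positive, so r = 0.928.

0.928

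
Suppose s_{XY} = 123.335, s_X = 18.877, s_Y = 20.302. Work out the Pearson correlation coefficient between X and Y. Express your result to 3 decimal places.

0.322

r = Cov(X,Y) / (s_X · s_Y) = 123.335 / (18.877 × 20.302)
  = 123.335 / 383.2409 ≈ 0.322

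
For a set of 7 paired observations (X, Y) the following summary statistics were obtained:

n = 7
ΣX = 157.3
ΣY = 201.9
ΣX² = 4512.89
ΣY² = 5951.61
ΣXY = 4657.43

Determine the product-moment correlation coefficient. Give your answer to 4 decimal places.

r = (nΣXY − ΣXΣY) / √[(nΣX² − (ΣX)²)(nΣY² − (ΣY)²)]
Numerator: 7×4657.43 − 157.3×201.9 = 843.14
Denominator: √[(31590.23 − 24743.29)(41661.27 − 40763.61)] = √[6846.94 × 897.66] = 2479.1580
r = 843.14 / 2479.1580 ≈ 0.3401

0.3401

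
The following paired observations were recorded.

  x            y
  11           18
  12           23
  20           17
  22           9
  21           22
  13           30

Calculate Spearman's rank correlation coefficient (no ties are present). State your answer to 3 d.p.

Rank x: 1, 2, 4, 6, 5, 3
Rank y: 3, 5, 2, 1, 4, 6
d = rank(x) − rank(y): -2, -3, 2, 5, 1, -3; Σd² = 52
ρ = 1 − 6Σd² / [n(n²−1)] = 1 − 6×52 / (6×35) = 1 − 312/210 ≈ -0.486

-0.486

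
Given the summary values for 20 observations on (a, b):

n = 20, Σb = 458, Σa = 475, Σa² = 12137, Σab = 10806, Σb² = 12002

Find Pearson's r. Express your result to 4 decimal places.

r = (nΣab − ΣaΣb) / √[(nΣa² − (Σa)²)(nΣb² − (Σb)²)]
Numerator: 20×10806 − 475×458 = -1430
Denominator: √[(242740 − 225625)(240040 − 209764)] = √[17115 × 30276] = 22763.4299
r = -1430 / 22763.4299 ≈ -0.0628

-0.0628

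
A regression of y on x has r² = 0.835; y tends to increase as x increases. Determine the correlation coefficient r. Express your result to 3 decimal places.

0.914

|r| = √0.835 = 0.914
The association is positive, so r = 0.914.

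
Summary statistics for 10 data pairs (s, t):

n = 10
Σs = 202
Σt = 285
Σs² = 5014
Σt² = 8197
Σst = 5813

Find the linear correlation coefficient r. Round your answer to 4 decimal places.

r = (nΣst − ΣsΣt) / √[(nΣs² − (Σs)²)(nΣt² − (Σt)²)]
Numerator: 10×5813 − 202×285 = 560
Denominator: √[(50140 − 40804)(81970 − 81225)] = √[9336 × 745] = 2637.2941
r = 560 / 2637.2941 ≈ 0.2123

0.2123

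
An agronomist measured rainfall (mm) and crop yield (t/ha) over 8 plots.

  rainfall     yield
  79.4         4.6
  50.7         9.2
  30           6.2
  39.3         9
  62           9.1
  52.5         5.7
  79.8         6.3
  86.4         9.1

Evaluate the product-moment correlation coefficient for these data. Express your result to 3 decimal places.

-0.107

n = 8, Σx = 480.1, Σy = 59.2, Σx² = 31752.59, Σy² = 463.04, Σxy = 3523.81
nΣxy − ΣxΣy = 28190.48 − 28421.92 = -231.44
nΣx² − (Σx)² = 254020.72 − 230496.01 = 23524.71; nΣy² − (Σy)² = 3704.32 − 3504.64 = 199.68
r = -231.44 / √(23524.71 × 199.68) = -231.44 / 2167.3519 ≈ -0.107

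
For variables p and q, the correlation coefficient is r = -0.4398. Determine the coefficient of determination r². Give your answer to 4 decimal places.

0.1934

r² = (-0.4398)² = 0.1934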